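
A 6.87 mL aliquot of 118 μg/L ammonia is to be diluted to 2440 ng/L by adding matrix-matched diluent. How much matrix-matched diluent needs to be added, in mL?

2440 ng/L = 2.44 μg/L.
V₂ = C₁V₁/C₂ = 118 × 6.87 / 2.44 = 332 mL.
Diluent to add = V₂ − V₁ = 332 − 6.87 = 325 mL.

325 mL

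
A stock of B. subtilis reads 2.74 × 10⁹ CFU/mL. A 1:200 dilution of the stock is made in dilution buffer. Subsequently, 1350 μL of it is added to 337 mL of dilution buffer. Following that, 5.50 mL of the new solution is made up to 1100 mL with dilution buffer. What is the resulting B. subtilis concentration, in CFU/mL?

Overall dilution factor = 200 × 250.6 × 200 = 1.00 × 10⁷.
2.74 × 10⁹ CFU/mL / 1.00 × 10⁷ = 273 CFU/mL.

273 CFU/mL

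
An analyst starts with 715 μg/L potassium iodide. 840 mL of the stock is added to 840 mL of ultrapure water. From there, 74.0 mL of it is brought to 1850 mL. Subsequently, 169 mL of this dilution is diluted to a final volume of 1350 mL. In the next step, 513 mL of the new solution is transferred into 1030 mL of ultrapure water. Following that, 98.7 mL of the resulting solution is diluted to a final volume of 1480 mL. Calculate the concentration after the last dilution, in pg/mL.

39.7 pg/mL

Overall dilution factor = 2 × 25 × 7.988 × 3.008 × 14.99 = 1.80 × 10⁴.
715 μg/L / 1.80 × 10⁴ = 0.0397 μg/L = 39.7 pg/mL.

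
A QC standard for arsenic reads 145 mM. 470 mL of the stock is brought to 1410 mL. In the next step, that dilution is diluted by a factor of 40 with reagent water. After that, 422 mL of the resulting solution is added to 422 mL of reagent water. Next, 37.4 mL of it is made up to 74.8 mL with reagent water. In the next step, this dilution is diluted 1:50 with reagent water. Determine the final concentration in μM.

6.04 μM

Overall dilution factor = 3 × 40 × 2 × 2 × 50 = 2.40 × 10⁴.
145 mM / 2.40 × 10⁴ = 6.04 × 10⁻³ mM = 6.04 μM.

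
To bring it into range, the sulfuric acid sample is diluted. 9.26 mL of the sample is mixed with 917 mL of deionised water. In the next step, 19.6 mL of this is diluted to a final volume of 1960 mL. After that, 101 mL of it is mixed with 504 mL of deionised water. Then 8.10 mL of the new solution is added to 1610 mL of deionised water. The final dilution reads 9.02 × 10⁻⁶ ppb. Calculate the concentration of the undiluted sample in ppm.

0.108 ppm

Overall dilution factor = 100.0 × 100 × 5.990 × 199.8 = 1.20 × 10⁷.
Original = 9.02 × 10⁻⁶ ppb × 1.20 × 10⁷ = 108 ppb = 0.108 ppm.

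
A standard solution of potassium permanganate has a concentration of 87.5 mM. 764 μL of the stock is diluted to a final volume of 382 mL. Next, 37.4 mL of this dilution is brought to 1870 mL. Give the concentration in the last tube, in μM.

Overall dilution factor = 500 × 50 = 2.50 × 10⁴.
87.5 mM / 2.50 × 10⁴ = 3.50 × 10⁻³ mM = 3.50 μM.

3.50 μM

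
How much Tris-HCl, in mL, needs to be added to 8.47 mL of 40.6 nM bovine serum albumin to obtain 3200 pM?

99.0 mL

3200 pM = 3.20 nM.
V₂ = C₁V₁/C₂ = 40.6 × 8.47 / 3.20 = 107 mL.
Diluent to add = V₂ − V₁ = 107 − 8.47 = 99.0 mL.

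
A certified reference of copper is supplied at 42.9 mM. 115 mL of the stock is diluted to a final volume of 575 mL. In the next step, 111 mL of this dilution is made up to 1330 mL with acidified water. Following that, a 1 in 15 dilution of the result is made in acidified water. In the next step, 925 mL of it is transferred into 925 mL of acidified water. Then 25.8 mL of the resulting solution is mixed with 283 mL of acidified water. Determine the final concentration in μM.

1.99 μM

Overall dilution factor = 5 × 11.98 × 15 × 2 × 11.97 = 2.15 × 10⁴.
42.9 mM / 2.15 × 10⁴ = 1.99 × 10⁻³ mM = 1.99 μM.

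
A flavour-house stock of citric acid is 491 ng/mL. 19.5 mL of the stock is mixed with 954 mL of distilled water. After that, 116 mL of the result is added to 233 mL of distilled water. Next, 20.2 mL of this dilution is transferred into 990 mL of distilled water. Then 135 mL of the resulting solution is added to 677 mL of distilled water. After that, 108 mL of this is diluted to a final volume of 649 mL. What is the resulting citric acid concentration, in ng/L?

Overall dilution factor = 49.92 × 3.009 × 50.01 × 6.015 × 6.009 = 2.71 × 10⁵.
491 ng/mL / 2.71 × 10⁵ = 1.81 × 10⁻³ ng/mL = 1.81 ng/L.

1.81 ng/L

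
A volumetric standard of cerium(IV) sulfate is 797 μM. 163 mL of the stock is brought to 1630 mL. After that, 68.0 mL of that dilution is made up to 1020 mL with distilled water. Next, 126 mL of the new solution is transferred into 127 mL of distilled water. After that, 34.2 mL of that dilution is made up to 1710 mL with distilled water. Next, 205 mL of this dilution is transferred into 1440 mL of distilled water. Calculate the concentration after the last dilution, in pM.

6600 pM

Overall dilution factor = 10 × 15 × 2.008 × 50 × 8.024 = 1.21 × 10⁵.
797 μM / 1.21 × 10⁵ = 6.60 × 10⁻³ μM = 6600 pM.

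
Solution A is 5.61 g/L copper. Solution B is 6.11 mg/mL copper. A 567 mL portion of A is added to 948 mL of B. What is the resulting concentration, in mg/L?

5920 mg/L

C_B = 6.11 mg/mL = 6.11 g/L.
C_mix = (C_A·V_A + C_B·V_B)/(V_A + V_B) = (5.61×567 + 6.11×948) / 1515 = 5.92 g/L = 5920 mg/L.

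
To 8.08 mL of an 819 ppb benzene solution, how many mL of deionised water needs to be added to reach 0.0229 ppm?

0.0229 ppm = 22.9 ppb.
V₂ = C₁V₁/C₂ = 819 × 8.08 / 22.9 = 289 mL.
Diluent to add = V₂ − V₁ = 289 − 8.08 = 281 mL.

281 mL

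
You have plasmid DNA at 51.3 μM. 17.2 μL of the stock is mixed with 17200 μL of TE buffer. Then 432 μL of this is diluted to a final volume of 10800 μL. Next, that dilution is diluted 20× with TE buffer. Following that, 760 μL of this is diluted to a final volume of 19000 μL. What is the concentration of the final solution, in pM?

Overall dilution factor = 1001 × 25 × 20 × 25 = 1.25 × 10⁷.
51.3 μM / 1.25 × 10⁷ = 4.10 × 10⁻⁶ μM = 4.10 pM.

4.10 pM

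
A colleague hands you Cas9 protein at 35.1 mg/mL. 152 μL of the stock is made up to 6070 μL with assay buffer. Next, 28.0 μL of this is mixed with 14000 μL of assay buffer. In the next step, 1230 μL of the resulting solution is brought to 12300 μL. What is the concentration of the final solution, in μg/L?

Overall dilution factor = 39.93 × 501 × 10 = 2.00 × 10⁵.
35.1 mg/mL / 2.00 × 10⁵ = 1.75 × 10⁻⁴ mg/mL = 175 μg/L.

175 μg/L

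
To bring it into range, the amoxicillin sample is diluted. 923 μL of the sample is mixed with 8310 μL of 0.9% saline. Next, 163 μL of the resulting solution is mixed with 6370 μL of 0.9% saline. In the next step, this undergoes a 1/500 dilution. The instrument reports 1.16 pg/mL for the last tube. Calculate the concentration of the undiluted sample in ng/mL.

Overall dilution factor = 10.00 × 40.08 × 500 = 2.00 × 10⁵.
Original = 1.16 pg/mL × 2.00 × 10⁵ = 2.33 × 10⁵ pg/mL = 233 ng/mL.

233 ng/mL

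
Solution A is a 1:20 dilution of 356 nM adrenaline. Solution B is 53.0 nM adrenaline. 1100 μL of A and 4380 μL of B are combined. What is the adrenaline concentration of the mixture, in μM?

0.0459 μM

C_A = 356 nM / 20 = 17.8 nM.
C_mix = (C_A·V_A + C_B·V_B)/(V_A + V_B) = (17.8×1100 + 53.0×4380) / 5480 = 45.9 nM = 0.0459 μM.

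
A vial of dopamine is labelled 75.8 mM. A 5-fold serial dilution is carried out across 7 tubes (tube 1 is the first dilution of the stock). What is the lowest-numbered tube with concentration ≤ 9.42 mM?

tube 2

Tube n has concentration 75.8 mM / 5ⁿ.
Need 5ⁿ ≥ 75.8 mM / 9.42 mM = 8.05, so n ≥ 1.30.
First such tube: n = 2.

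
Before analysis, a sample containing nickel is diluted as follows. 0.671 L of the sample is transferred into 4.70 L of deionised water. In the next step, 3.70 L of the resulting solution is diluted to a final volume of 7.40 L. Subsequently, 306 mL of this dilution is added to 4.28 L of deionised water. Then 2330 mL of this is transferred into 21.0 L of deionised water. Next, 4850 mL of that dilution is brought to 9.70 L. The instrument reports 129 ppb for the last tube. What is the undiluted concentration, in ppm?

620 ppm

Overall dilution factor = 8.004 × 2 × 14.99 × 10.01 × 2 = 4805.
Original = 129 ppb × 4805 = 6.20 × 10⁵ ppb = 620 ppm.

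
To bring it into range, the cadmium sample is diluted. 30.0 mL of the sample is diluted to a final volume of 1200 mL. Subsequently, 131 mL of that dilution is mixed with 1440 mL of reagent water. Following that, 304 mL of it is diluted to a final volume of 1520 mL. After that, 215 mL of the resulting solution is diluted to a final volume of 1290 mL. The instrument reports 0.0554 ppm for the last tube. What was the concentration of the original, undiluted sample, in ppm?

797 ppm

Overall dilution factor = 40 × 11.99 × 5 × 6 = 1.44 × 10⁴.
Original = 0.0554 ppm × 1.44 × 10⁴ = 797 ppm.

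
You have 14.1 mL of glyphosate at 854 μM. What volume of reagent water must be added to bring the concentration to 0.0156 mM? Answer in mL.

0.0156 mM = 15.6 μM.
V₂ = C₁V₁/C₂ = 854 × 14.1 / 15.6 = 772 mL.
Diluent to add = V₂ − V₁ = 772 − 14.1 = 758 mL.

758 mL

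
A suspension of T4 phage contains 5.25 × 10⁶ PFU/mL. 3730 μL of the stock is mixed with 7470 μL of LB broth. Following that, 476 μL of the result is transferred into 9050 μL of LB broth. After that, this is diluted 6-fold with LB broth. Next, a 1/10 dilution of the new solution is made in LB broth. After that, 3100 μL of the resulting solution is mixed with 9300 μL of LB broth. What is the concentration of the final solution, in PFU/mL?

364 PFU/mL

Overall dilution factor = 3.003 × 20.01 × 6 × 10 × 4 = 1.44 × 10⁴.
5.25 × 10⁶ PFU/mL / 1.44 × 10⁴ = 364 PFU/mL.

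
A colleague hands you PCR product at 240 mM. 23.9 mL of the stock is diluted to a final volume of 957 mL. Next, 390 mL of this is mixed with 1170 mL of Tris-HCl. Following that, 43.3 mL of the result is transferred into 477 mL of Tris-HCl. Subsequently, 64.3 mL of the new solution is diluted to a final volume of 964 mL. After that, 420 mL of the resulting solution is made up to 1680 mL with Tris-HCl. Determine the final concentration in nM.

Overall dilution factor = 40.04 × 4 × 12.02 × 14.99 × 4 = 1.15 × 10⁵.
240 mM / 1.15 × 10⁵ = 2.08 × 10⁻³ mM = 2080 nM.

2080 nM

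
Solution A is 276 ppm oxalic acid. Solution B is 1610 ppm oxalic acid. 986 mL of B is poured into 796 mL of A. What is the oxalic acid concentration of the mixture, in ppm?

1010 ppm

C_mix = (C_A·V_A + C_B·V_B)/(V_A + V_B) = (276×796 + 1610×986) / 1782 = 1014 ppm.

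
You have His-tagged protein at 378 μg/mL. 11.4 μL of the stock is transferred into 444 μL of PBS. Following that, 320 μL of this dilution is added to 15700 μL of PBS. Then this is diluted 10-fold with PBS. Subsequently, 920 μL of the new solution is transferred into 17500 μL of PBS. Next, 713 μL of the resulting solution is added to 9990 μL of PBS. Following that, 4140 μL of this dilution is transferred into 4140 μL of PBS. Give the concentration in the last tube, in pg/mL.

31.4 pg/mL

Overall dilution factor = 39.95 × 50.06 × 10 × 20.02 × 15.01 × 2 = 1.20 × 10⁷.
378 μg/mL / 1.20 × 10⁷ = 3.14 × 10⁻⁵ μg/mL = 31.4 pg/mL.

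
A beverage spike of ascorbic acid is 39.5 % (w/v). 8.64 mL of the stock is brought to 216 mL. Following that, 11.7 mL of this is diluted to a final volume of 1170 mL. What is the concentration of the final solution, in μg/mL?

Overall dilution factor = 25 × 100 = 2500.
39.5 % (w/v) / 2500 = 0.0158 % (w/v) = 158 μg/mL.

158 μg/mL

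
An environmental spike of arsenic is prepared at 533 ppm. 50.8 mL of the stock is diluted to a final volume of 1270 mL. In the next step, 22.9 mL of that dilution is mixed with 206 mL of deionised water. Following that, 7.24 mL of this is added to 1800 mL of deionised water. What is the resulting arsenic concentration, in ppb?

Overall dilution factor = 25 × 9.996 × 249.6 = 6.24 × 10⁴.
533 ppm / 6.24 × 10⁴ = 8.54 × 10⁻³ ppm = 8.54 ppb.

8.54 ppb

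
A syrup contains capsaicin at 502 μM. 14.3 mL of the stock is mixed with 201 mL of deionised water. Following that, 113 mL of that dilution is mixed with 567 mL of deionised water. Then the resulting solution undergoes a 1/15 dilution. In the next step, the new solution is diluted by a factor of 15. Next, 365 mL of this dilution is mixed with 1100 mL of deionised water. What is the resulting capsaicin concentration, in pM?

Overall dilution factor = 15.06 × 6.018 × 15 × 15 × 4.014 = 8.18 × 10⁴.
502 μM / 8.18 × 10⁴ = 6.14 × 10⁻³ μM = 6140 pM.

6140 pM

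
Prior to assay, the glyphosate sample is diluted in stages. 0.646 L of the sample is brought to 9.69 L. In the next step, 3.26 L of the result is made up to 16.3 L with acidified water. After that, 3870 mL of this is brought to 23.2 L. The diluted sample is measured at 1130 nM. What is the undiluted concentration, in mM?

Overall dilution factor = 15 × 5 × 5.995 = 450.
Original = 1130 nM × 450 = 5.08 × 10⁵ nM = 0.508 mM.

0.508 mM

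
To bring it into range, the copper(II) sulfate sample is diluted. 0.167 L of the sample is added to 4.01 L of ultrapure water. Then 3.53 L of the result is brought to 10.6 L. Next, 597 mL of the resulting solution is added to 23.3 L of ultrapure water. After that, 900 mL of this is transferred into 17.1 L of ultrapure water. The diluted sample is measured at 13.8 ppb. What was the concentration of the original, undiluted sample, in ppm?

Overall dilution factor = 25.01 × 3.003 × 40.03 × 20 = 6.01 × 10⁴.
Original = 13.8 ppb × 6.01 × 10⁴ = 8.30 × 10⁵ ppb = 830 ppm.

830 ppm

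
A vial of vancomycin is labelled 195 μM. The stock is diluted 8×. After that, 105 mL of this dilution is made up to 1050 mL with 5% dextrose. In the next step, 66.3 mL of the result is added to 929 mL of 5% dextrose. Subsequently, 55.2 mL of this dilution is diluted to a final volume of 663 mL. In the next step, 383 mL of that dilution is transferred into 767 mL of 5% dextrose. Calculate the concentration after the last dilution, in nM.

Overall dilution factor = 8 × 10 × 15.01 × 12.01 × 3.003 = 4.33 × 10⁴.
195 μM / 4.33 × 10⁴ = 4.50 × 10⁻³ μM = 4.50 nM.

4.50 nM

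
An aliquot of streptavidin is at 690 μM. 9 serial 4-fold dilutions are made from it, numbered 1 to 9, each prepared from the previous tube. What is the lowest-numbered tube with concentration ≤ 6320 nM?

tube 4

Tube n has concentration 690 μM / 4ⁿ.
Need 4ⁿ ≥ 690 μM / 6320 nM = 109, so n ≥ 3.39.
First such tube: n = 4.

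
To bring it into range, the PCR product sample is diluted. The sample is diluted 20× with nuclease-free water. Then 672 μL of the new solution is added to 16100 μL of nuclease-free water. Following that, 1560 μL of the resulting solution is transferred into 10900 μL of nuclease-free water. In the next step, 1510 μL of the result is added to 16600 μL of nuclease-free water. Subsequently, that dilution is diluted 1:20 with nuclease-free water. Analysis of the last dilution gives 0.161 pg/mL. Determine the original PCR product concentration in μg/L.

Overall dilution factor = 20 × 24.96 × 7.987 × 11.99 × 20 = 9.56 × 10⁵.
Original = 0.161 pg/mL × 9.56 × 10⁵ = 1.54 × 10⁵ pg/mL = 154 μg/L.

154 μg/L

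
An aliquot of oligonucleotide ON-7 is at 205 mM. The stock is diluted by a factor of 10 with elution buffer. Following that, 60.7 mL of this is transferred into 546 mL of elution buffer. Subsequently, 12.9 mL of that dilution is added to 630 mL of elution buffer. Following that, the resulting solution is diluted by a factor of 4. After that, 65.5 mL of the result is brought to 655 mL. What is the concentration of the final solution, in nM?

Overall dilution factor = 10 × 9.995 × 49.84 × 4 × 10 = 1.99 × 10⁵.
205 mM / 1.99 × 10⁵ = 1.03 × 10⁻³ mM = 1030 nM.

1030 nM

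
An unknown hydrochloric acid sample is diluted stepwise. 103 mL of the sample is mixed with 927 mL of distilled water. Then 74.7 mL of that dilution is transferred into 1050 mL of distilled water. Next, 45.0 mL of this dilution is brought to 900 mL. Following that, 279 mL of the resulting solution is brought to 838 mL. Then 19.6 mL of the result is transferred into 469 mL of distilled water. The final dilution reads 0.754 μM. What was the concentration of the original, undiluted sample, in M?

Overall dilution factor = 10 × 15.06 × 20 × 3.004 × 24.93 = 2.25 × 10⁵.
Original = 0.754 μM × 2.25 × 10⁵ = 1.70 × 10⁵ μM = 0.170 M.

0.170 M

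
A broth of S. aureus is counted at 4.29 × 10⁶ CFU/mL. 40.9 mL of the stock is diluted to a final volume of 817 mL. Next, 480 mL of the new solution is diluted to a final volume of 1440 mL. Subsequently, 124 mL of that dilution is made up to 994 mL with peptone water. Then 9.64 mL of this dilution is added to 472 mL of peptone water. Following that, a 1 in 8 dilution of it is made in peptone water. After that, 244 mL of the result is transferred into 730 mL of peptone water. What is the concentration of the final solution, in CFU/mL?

Overall dilution factor = 19.98 × 3 × 8.016 × 49.96 × 8 × 3.992 = 7.66 × 10⁵.
4.29 × 10⁶ CFU/mL / 7.66 × 10⁵ = 5.60 CFU/mL.

5.60 CFU/mL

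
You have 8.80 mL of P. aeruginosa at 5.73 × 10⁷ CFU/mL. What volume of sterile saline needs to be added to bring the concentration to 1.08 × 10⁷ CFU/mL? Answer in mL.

37.9 mL

V₂ = C₁V₁/C₂ = 5.73 × 10⁷ × 8.80 / 1.08 × 10⁷ = 46.7 mL.
Diluent to add = V₂ − V₁ = 46.7 − 8.80 = 37.9 mL.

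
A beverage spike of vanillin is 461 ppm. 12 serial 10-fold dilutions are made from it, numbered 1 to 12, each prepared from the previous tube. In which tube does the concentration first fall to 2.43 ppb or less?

Tube n has concentration 461 ppm / 10ⁿ.
Need 10ⁿ ≥ 461 ppm / 2.43 ppb = 1.90 × 10⁵, so n ≥ 5.28.
First such tube: n = 6.

tube 6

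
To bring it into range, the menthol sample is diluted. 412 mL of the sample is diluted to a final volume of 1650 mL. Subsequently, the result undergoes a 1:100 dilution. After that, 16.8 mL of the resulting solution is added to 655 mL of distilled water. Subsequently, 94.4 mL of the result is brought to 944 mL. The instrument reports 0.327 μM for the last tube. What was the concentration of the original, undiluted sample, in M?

0.0524 M

Overall dilution factor = 4.005 × 100 × 39.99 × 10 = 1.60 × 10⁵.
Original = 0.327 μM × 1.60 × 10⁵ = 5.24 × 10⁴ μM = 0.0524 M.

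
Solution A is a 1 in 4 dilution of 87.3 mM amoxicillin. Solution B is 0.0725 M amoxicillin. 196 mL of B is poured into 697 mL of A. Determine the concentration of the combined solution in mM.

C_A = 87.3 mM / 4 = 21.8 mM.
C_B = 0.0725 M = 72.5 mM.
C_mix = (C_A·V_A + C_B·V_B)/(V_A + V_B) = (21.8×697 + 72.5×196) / 893.0 = 32.9 mM.

32.9 mM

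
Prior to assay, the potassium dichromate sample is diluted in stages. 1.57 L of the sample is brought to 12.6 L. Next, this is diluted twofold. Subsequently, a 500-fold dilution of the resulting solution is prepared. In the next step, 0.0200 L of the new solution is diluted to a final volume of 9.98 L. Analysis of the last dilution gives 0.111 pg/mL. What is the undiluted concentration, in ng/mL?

Overall dilution factor = 8.025 × 2 × 500 × 499 = 4.00 × 10⁶.
Original = 0.111 pg/mL × 4.00 × 10⁶ = 4.45 × 10⁵ pg/mL = 445 ng/mL.

445 ng/mL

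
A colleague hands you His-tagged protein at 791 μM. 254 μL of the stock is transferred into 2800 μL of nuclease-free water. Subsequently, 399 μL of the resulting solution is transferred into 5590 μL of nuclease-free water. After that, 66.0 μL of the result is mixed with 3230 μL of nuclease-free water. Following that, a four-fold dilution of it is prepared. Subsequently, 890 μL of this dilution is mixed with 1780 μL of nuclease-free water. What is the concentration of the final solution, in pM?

7310 pM

Overall dilution factor = 12.02 × 15.01 × 49.94 × 4 × 3 = 1.08 × 10⁵.
791 μM / 1.08 × 10⁵ = 7.31 × 10⁻³ μM = 7310 pM.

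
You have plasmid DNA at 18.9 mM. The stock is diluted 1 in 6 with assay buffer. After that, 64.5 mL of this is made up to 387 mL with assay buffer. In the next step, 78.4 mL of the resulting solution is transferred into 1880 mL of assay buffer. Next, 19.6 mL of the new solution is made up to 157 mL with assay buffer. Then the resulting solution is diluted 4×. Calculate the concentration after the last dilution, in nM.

656 nM

Overall dilution factor = 6 × 6 × 24.98 × 8.010 × 4 = 2.88 × 10⁴.
18.9 mM / 2.88 × 10⁴ = 6.56 × 10⁻⁴ mM = 656 nM.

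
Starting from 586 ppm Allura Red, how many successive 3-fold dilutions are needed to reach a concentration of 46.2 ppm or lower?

Need 3ⁿ ≥ 12.7, so n ≥ log(12.7)/log(3) = 2.31.
Minimum whole steps: n = 3.

3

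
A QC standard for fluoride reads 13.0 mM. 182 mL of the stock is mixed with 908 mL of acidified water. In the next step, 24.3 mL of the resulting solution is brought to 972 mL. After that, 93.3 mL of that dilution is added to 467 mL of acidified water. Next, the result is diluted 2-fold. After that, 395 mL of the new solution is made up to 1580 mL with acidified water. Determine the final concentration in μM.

Overall dilution factor = 5.989 × 40 × 6.005 × 2 × 4 = 1.15 × 10⁴.
13.0 mM / 1.15 × 10⁴ = 1.13 × 10⁻³ mM = 1.13 μM.

1.13 μM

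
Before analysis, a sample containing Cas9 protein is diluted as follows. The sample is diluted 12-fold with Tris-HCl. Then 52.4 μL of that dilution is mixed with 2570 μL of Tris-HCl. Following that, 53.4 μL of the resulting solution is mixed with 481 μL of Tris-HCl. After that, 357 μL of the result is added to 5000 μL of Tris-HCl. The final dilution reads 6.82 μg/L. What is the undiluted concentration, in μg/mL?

615 μg/mL

Overall dilution factor = 12 × 50.05 × 10.01 × 15.01 = 9.02 × 10⁴.
Original = 6.82 μg/L × 9.02 × 10⁴ = 6.15 × 10⁵ μg/L = 615 μg/mL.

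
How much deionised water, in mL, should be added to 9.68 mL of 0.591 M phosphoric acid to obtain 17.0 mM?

327 mL

17.0 mM = 0.0170 M.
V₂ = C₁V₁/C₂ = 0.591 × 9.68 / 0.0170 = 337 mL.
Diluent to add = V₂ − V₁ = 337 − 9.68 = 327 mL.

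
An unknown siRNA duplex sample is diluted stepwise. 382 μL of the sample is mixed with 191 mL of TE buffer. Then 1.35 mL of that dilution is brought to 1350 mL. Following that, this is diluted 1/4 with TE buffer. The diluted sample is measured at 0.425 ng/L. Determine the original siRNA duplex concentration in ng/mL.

Overall dilution factor = 501 × 1000 × 4 = 2.00 × 10⁶.
Original = 0.425 ng/L × 2.00 × 10⁶ = 8.52 × 10⁵ ng/L = 852 ng/mL.

852 ng/mL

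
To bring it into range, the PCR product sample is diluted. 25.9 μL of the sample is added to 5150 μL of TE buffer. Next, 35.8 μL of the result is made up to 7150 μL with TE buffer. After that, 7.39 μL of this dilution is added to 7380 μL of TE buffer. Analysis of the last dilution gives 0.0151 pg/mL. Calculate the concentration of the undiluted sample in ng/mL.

602 ng/mL

Overall dilution factor = 199.8 × 199.7 × 999.6 = 3.99 × 10⁷.
Original = 0.0151 pg/mL × 3.99 × 10⁷ = 6.02 × 10⁵ pg/mL = 602 ng/mL.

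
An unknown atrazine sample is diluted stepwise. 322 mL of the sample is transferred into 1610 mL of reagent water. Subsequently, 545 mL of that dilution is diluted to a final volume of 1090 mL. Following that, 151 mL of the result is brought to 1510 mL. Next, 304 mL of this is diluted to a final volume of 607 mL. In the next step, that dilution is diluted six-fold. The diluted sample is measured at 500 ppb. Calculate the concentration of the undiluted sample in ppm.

Overall dilution factor = 6 × 2 × 10 × 1.997 × 6 = 1438.
Original = 500 ppb × 1438 = 7.19 × 10⁵ ppb = 719 ppm.

719 ppm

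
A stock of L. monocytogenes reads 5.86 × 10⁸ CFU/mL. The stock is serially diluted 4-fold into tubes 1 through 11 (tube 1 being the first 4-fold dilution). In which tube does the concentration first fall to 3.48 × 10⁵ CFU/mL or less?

Tube n has concentration 5.86 × 10⁸ CFU/mL / 4ⁿ.
Need 4ⁿ ≥ 5.86 × 10⁸ CFU/mL / 3.48 × 10⁵ CFU/mL = 1684, so n ≥ 5.36.
First such tube: n = 6.

tube 6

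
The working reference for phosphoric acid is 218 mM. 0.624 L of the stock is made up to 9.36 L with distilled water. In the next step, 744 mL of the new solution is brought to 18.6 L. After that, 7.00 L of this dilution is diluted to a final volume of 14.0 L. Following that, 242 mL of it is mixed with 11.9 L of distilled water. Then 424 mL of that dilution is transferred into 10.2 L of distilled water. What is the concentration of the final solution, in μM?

Overall dilution factor = 15 × 25 × 2 × 50.17 × 25.06 = 9.43 × 10⁵.
218 mM / 9.43 × 10⁵ = 2.31 × 10⁻⁴ mM = 0.231 μM.

0.231 μM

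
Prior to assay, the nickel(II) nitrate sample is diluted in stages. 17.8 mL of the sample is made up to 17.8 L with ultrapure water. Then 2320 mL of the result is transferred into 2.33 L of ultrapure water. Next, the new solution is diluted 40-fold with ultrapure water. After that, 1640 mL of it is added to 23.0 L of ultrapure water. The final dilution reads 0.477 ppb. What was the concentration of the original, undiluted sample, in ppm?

575 ppm

Overall dilution factor = 1000 × 2.004 × 40 × 15.02 = 1.20 × 10⁶.
Original = 0.477 ppb × 1.20 × 10⁶ = 5.75 × 10⁵ ppb = 575 ppm.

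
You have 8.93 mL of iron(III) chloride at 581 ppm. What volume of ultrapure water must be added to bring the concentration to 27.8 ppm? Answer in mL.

V₂ = C₁V₁/C₂ = 581 × 8.93 / 27.8 = 187 mL.
Diluent to add = V₂ − V₁ = 187 − 8.93 = 178 mL.

178 mL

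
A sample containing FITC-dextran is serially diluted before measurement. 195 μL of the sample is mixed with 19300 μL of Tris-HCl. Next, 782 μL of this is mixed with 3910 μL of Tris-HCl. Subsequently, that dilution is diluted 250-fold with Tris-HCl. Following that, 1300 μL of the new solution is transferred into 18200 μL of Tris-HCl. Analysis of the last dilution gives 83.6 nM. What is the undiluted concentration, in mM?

Overall dilution factor = 99.97 × 6 × 250 × 15 = 2.25 × 10⁶.
Original = 83.6 nM × 2.25 × 10⁶ = 1.88 × 10⁸ nM = 188 mM.

188 mM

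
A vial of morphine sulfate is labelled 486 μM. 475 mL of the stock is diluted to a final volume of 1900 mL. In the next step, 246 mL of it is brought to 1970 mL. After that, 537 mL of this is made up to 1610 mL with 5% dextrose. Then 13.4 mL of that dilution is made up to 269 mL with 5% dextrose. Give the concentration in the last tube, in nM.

Overall dilution factor = 4 × 8.008 × 2.998 × 20.07 = 1928.
486 μM / 1928 = 0.252 μM = 252 nM.

252 nM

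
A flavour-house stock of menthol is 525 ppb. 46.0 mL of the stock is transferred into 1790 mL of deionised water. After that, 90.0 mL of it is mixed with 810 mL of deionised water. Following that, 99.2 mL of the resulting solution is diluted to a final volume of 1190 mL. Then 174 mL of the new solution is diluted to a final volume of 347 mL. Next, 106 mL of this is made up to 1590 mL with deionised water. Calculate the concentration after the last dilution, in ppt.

Overall dilution factor = 39.91 × 10 × 12.00 × 1.994 × 15 = 1.43 × 10⁵.
525 ppb / 1.43 × 10⁵ = 3.67 × 10⁻³ ppb = 3.67 ppt.

3.67 ppt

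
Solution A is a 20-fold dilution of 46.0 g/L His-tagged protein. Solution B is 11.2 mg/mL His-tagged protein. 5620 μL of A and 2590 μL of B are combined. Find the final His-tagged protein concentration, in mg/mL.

5.11 mg/mL

C_A = 46.0 g/L / 20 = 2.30 g/L.
C_B = 11.2 mg/mL = 11.2 g/L.
C_mix = (C_A·V_A + C_B·V_B)/(V_A + V_B) = (2.30×5620 + 11.2×2590) / 8210 = 5.11 g/L = 5.11 mg/mL.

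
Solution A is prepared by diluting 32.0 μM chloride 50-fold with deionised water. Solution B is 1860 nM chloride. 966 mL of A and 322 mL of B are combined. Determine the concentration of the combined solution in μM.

C_A = 32.0 μM / 50 = 0.640 μM.
C_B = 1860 nM = 1.86 μM.
C_mix = (C_A·V_A + C_B·V_B)/(V_A + V_B) = (0.640×966 + 1.86×322) / 1288 = 0.945 μM.

0.945 μM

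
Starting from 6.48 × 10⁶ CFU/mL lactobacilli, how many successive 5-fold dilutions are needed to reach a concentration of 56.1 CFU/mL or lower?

Need 5ⁿ ≥ 1.16 × 10⁵, so n ≥ log(1.16 × 10⁵)/log(5) = 7.24.
Minimum whole steps: n = 8.

8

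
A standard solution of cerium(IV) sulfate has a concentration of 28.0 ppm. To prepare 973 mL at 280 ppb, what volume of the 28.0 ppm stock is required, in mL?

9.73 mL

280 ppb = 0.280 ppm.
V₁ = C₂V₂/C₁ = 0.280 × 973 / 28.0 = 9.73 mL.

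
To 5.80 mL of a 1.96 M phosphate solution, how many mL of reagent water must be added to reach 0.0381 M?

293 mL

V₂ = C₁V₁/C₂ = 1.96 × 5.80 / 0.0381 = 298 mL.
Diluent to add = V₂ − V₁ = 298 − 5.80 = 293 mL.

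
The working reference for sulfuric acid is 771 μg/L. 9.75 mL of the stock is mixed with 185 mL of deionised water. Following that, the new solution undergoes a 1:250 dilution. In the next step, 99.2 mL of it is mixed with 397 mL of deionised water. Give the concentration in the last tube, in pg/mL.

30.9 pg/mL

Overall dilution factor = 19.97 × 250 × 5.002 = 2.50 × 10⁴.
771 μg/L / 2.50 × 10⁴ = 0.0309 μg/L = 30.9 pg/mL.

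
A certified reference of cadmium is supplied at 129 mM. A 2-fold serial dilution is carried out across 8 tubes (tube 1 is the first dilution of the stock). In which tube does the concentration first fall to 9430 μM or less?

Tube n has concentration 129 mM / 2ⁿ.
Need 2ⁿ ≥ 129 mM / 9430 μM = 13.7, so n ≥ 3.77.
First such tube: n = 4.

tube 4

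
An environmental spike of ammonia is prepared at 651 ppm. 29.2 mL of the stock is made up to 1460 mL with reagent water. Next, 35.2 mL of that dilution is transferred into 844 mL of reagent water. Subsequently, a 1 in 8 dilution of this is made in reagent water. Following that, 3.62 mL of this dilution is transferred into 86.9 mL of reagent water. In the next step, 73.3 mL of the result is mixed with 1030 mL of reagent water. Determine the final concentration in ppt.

Overall dilution factor = 50 × 24.98 × 8 × 25.01 × 15.05 = 3.76 × 10⁶.
651 ppm / 3.76 × 10⁶ = 1.73 × 10⁻⁴ ppm = 173 ppt.

173 ppt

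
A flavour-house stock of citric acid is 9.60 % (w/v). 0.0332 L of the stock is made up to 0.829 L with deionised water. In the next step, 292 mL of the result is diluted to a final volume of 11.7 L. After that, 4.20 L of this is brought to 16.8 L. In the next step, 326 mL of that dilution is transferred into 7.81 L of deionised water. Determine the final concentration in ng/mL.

Overall dilution factor = 24.97 × 40.07 × 4 × 24.96 = 9.99 × 10⁴.
9.60 % (w/v) / 9.99 × 10⁴ = 9.61 × 10⁻⁵ % (w/v) = 961 ng/mL.

961 ng/mL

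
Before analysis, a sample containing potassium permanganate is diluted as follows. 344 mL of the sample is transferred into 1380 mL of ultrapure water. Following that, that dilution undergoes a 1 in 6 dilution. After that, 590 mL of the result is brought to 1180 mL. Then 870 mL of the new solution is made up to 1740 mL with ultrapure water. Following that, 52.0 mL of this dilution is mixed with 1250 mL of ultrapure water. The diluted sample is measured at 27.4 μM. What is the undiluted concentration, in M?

0.0825 M

Overall dilution factor = 5.012 × 6 × 2 × 2 × 25.04 = 3012.
Original = 27.4 μM × 3012 = 8.25 × 10⁴ μM = 0.0825 M.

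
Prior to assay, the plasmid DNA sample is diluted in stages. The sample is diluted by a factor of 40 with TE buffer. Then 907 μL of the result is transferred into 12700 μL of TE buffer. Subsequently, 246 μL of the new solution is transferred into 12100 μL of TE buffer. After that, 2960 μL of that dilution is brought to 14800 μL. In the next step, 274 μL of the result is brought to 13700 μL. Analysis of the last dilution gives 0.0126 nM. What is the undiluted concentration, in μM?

Overall dilution factor = 40 × 15.00 × 50.19 × 5 × 50 = 7.53 × 10⁶.
Original = 0.0126 nM × 7.53 × 10⁶ = 9.49 × 10⁴ nM = 94.9 μM.

94.9 μM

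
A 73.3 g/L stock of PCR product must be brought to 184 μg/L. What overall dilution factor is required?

3.98 × 10⁵

Factor = C₀/C_target = 73.3 g/L / 184 μg/L = 3.98 × 10⁵.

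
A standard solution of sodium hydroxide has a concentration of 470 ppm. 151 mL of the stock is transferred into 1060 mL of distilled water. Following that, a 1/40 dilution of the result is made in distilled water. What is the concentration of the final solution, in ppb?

1470 ppb

Overall dilution factor = 8.020 × 40 = 321.
470 ppm / 321 = 1.47 ppm = 1470 ppb.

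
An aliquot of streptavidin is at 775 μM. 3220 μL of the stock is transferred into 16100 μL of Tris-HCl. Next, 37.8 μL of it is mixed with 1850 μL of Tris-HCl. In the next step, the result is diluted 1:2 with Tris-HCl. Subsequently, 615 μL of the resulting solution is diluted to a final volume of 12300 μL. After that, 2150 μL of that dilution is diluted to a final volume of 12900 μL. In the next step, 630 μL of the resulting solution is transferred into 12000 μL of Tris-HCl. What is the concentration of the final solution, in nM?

0.538 nM

Overall dilution factor = 6 × 49.94 × 2 × 20 × 6 × 20.05 = 1.44 × 10⁶.
775 μM / 1.44 × 10⁶ = 5.38 × 10⁻⁴ μM = 0.538 nM.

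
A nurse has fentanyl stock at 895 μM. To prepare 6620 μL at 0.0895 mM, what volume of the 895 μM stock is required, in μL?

662 μL

0.0895 mM = 89.5 μM.
V₁ = C₂V₂/C₁ = 89.5 × 6620 / 895 = 662 μL.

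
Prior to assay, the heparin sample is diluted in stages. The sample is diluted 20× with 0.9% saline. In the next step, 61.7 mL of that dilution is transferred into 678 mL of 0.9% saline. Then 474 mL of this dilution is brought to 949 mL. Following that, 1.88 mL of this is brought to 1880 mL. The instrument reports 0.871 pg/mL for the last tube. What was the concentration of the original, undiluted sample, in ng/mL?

Overall dilution factor = 20 × 11.99 × 2.002 × 1000 = 4.80 × 10⁵.
Original = 0.871 pg/mL × 4.80 × 10⁵ = 4.18 × 10⁵ pg/mL = 418 ng/mL.

418 ng/mL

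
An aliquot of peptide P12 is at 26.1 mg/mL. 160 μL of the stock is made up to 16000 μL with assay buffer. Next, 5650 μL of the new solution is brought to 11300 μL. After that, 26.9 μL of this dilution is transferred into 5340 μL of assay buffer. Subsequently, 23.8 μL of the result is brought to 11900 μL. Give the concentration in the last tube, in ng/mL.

Overall dilution factor = 100 × 2 × 199.5 × 500 = 2.00 × 10⁷.
26.1 mg/mL / 2.00 × 10⁷ = 1.31 × 10⁻⁶ mg/mL = 1.31 ng/mL.

1.31 ng/mL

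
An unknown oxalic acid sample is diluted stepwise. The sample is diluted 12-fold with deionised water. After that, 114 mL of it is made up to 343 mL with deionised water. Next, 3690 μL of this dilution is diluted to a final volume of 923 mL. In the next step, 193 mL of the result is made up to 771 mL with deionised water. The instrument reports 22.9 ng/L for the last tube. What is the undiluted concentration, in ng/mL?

826 ng/mL

Overall dilution factor = 12 × 3.009 × 250.1 × 3.995 = 3.61 × 10⁴.
Original = 22.9 ng/L × 3.61 × 10⁴ = 8.26 × 10⁵ ng/L = 826 ng/mL.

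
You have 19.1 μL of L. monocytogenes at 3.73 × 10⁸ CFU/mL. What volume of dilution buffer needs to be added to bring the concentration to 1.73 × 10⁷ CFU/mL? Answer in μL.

393 μL

V₂ = C₁V₁/C₂ = 3.73 × 10⁸ × 19.1 / 1.73 × 10⁷ = 412 μL.
Diluent to add = V₂ − V₁ = 412 − 19.1 = 393 μL.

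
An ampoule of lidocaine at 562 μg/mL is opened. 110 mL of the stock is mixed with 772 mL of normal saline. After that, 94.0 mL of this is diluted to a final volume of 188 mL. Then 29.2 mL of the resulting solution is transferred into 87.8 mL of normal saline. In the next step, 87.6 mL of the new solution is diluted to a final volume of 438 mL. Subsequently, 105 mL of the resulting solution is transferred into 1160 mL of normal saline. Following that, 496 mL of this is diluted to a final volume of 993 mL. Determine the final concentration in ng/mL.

Overall dilution factor = 8.018 × 2 × 4.007 × 5 × 12.05 × 2.002 = 7749.
562 μg/mL / 7749 = 0.0725 μg/mL = 72.5 ng/mL.

72.5 ng/mL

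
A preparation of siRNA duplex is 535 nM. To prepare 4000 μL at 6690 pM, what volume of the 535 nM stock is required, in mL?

6690 pM = 6.69 nM.
V₁ = C₂V₂/C₁ = 6.69 × 4000 / 535 = 50.0 μL = 0.0500 mL.

0.0500 mL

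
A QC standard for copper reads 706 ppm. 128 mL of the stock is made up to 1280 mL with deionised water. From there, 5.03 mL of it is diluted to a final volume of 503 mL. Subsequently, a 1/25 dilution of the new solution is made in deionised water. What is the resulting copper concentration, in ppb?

Overall dilution factor = 10 × 100 × 25 = 2.50 × 10⁴.
706 ppm / 2.50 × 10⁴ = 0.0282 ppm = 28.2 ppb.

28.2 ppb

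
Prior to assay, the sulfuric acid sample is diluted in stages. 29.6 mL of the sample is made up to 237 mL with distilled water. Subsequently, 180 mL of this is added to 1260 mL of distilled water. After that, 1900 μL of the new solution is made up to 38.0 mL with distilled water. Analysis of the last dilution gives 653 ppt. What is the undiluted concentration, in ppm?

0.837 ppm

Overall dilution factor = 8.007 × 8 × 20 = 1281.
Original = 653 ppt × 1281 = 8.37 × 10⁵ ppt = 0.837 ppm.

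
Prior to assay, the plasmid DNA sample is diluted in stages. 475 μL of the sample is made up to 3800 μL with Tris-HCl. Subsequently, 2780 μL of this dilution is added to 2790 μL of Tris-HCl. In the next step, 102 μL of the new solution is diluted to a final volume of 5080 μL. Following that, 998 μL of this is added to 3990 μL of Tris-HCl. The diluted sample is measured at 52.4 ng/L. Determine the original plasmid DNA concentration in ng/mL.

Overall dilution factor = 8 × 2.004 × 49.80 × 4.998 = 3990.
Original = 52.4 ng/L × 3990 = 2.09 × 10⁵ ng/L = 209 ng/mL.

209 ng/mL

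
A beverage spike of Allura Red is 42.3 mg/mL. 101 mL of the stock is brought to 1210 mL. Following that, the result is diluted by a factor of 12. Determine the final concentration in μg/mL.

Overall dilution factor = 11.98 × 12 = 144.
42.3 mg/mL / 144 = 0.294 mg/mL = 294 μg/mL.

294 μg/mL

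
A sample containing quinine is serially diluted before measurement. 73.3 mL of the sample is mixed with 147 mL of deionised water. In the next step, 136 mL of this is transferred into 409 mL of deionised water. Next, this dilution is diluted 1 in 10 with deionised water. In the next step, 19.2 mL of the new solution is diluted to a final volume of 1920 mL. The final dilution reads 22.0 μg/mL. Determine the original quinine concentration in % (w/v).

26.5 % (w/v)

Overall dilution factor = 3.005 × 4.007 × 10 × 100 = 1.20 × 10⁴.
Original = 22.0 μg/mL × 1.20 × 10⁴ = 2.65 × 10⁵ μg/mL = 26.5 % (w/v).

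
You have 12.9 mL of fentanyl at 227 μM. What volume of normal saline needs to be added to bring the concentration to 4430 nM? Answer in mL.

648 mL

4430 nM = 4.43 μM.
V₂ = C₁V₁/C₂ = 227 × 12.9 / 4.43 = 661 mL.
Diluent to add = V₂ − V₁ = 661 − 12.9 = 648 mL.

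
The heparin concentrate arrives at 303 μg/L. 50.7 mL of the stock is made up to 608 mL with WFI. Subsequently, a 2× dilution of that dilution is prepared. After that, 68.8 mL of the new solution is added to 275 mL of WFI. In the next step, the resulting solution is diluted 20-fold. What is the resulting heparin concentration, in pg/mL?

Overall dilution factor = 11.99 × 2 × 4.997 × 20 = 2397.
303 μg/L / 2397 = 0.126 μg/L = 126 pg/mL.

126 pg/mL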